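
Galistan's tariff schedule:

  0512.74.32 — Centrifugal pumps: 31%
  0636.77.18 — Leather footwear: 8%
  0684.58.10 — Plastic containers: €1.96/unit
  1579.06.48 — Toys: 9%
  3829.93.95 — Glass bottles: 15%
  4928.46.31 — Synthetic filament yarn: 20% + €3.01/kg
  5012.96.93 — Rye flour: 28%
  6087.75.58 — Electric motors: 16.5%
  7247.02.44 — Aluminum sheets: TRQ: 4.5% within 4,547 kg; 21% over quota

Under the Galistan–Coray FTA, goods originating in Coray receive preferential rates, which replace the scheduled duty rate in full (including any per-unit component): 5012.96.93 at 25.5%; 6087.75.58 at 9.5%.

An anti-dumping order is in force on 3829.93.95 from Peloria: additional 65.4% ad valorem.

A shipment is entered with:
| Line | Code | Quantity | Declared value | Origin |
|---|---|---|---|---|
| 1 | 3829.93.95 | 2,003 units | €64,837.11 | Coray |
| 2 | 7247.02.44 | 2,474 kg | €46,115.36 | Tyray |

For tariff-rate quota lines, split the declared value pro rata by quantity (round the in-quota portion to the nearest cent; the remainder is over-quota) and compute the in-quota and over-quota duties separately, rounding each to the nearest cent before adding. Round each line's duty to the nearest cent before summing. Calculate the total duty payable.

Line 1 (3829.93.95, Coray, 2,003 units, €64,837.11):
Base rate for 3829.93.95 is 15%.
Origin Coray is the FTA partner but 3829.93.95 is not on the preference list; base rate stands.
The additional-duty order on 3829.93.95 targets Peloria, not Coray; it does not apply.
Duty = €64,837.11 × 15% = €9,725.57.
Line 2 (7247.02.44, Tyray, 2,474 kg, €46,115.36):
Code 7247.02.44 is under a tariff-rate quota (threshold 4,547 kg). Quantity 2,474 kg is within the quota, so the in-quota rate 4.5% applies to the full value.
Duty = €46,115.36 × 4.5% = €2,075.19.
Total = €9,725.57 + €2,075.19 = €11,800.76.

€11,800.76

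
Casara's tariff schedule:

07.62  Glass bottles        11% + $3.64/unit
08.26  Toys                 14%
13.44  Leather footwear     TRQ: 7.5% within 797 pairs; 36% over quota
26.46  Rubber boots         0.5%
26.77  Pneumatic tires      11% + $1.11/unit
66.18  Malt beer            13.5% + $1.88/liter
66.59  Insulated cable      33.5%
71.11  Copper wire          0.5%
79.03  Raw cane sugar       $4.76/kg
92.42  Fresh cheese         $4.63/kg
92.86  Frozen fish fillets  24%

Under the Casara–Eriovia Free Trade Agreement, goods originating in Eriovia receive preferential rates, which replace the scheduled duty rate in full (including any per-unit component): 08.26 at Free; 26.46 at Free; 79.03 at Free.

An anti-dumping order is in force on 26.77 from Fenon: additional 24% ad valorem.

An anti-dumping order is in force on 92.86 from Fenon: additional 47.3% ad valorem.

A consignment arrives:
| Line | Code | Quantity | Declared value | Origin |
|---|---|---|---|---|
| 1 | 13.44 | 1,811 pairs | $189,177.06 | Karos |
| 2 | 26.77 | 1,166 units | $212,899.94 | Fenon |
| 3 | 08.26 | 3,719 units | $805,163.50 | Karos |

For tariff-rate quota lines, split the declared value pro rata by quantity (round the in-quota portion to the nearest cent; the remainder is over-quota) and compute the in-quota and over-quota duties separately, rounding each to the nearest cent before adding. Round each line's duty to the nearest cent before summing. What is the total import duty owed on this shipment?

Line 1 (13.44, Karos, 1,811 pairs, $189,177.06):
Code 13.44 is under a tariff-rate quota (threshold 797 pairs). In-quota: 797 pairs at 7.5%; over-quota: 1,014 pairs at 36%.
Pro-rata value split: in-quota = $189,177.06 × 797/1,811 = $83,254.62; over-quota = $189,177.06 − $83,254.62 = $105,922.44.
In-quota duty = $83,254.62 × 7.5% = $6,244.10. Over-quota duty = $105,922.44 × 36% = $38,132.08.
Line duty = $6,244.10 + $38,132.08 = $44,376.18.
Line 2 (26.77, Fenon, 1,166 units, $212,899.94):
Base rate for 26.77 is 11% + $1.11/unit.
Additional duty on 26.77 from Fenon: +24%. Applied ad valorem rate: 11% + 24% = 35%.
Duty = $212,899.94 × 35% + 1,166 × $1.11 = $75,809.24.
Line 3 (08.26, Karos, 3,719 units, $805,163.50):
Base rate for 08.26 is 14%.
08.26 has an FTA preferential rate, but origin Karos is not Eriovia; base rate stands.
Duty = $805,163.50 × 14% = $112,722.89.
Total = $44,376.18 + $75,809.24 + $112,722.89 = $232,908.31.

$232,908.31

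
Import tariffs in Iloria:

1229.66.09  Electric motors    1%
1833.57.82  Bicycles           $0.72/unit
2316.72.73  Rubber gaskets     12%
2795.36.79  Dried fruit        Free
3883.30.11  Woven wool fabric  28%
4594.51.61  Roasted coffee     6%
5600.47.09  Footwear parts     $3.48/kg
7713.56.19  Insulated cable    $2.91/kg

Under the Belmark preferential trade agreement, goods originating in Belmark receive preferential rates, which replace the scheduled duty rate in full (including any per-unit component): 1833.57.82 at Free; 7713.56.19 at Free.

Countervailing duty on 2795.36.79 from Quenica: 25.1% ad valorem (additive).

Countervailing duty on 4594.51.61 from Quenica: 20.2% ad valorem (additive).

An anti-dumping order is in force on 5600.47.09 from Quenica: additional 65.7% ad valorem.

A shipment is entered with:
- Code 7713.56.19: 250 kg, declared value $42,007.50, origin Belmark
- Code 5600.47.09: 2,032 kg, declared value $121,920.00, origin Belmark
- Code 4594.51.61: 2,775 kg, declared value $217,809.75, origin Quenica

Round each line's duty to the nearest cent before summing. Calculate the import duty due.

$64,137.51

Line 1 (7713.56.19, Belmark, 250 kg, $42,007.50):
Base rate for 7713.56.19 is $2.91/kg.
Origin Belmark qualifies under the Iloria–Belmark agreement and 7713.56.19 is covered: preferential rate Free applies instead.
Duty = $42,007.50 × 0% = $0.00.
Line 2 (5600.47.09, Belmark, 2,032 kg, $121,920.00):
Base rate for 5600.47.09 is $3.48/kg.
Origin Belmark is the FTA partner but 5600.47.09 is not on the preference list; base rate stands.
The additional-duty order on 5600.47.09 targets Quenica, not Belmark; it does not apply.
Duty = 2,032 × $3.48 = $7,071.36.
Line 3 (4594.51.61, Quenica, 2,775 kg, $217,809.75):
Base rate for 4594.51.61 is 6%.
Additional duty on 4594.51.61 from Quenica: +20.2%. Applied ad valorem rate: 6% + 20.2% = 26.2%.
Duty = $217,809.75 × 26.2% = $57,066.15.
Total = $0.00 + $7,071.36 + $57,066.15 = $64,137.51.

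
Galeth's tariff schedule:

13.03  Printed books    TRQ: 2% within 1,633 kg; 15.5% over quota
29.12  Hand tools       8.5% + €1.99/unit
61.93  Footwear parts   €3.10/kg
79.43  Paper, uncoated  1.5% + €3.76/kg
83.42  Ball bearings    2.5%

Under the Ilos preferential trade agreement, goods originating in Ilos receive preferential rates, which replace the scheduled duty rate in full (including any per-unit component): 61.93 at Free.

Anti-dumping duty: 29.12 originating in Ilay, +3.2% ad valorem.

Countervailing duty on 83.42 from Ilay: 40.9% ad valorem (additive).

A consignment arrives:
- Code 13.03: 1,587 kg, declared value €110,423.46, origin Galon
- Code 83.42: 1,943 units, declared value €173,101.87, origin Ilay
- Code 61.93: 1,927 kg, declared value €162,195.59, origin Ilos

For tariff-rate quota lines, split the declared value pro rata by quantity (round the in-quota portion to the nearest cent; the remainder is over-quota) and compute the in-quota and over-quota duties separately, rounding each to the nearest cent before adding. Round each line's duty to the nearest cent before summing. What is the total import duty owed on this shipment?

€77,334.68

Line 1 (13.03, Galon, 1,587 kg, €110,423.46):
Code 13.03 is under a tariff-rate quota (threshold 1,633 kg). Quantity 1,587 kg is within the quota, so the in-quota rate 2% applies to the full value.
Duty = €110,423.46 × 2% = €2,208.47.
Line 2 (83.42, Ilay, 1,943 units, €173,101.87):
Base rate for 83.42 is 2.5%.
Additional duty on 83.42 from Ilay: +40.9%. Applied ad valorem rate: 2.5% + 40.9% = 43.4%.
Duty = €173,101.87 × 43.4% = €75,126.21.
Line 3 (61.93, Ilos, 1,927 kg, €162,195.59):
Base rate for 61.93 is €3.10/kg.
Origin Ilos qualifies under the Galeth–Ilos agreement and 61.93 is covered: preferential rate Free applies instead.
Duty = €162,195.59 × 0% = €0.00.
Total = €2,208.47 + €75,126.21 + €0.00 = €77,334.68.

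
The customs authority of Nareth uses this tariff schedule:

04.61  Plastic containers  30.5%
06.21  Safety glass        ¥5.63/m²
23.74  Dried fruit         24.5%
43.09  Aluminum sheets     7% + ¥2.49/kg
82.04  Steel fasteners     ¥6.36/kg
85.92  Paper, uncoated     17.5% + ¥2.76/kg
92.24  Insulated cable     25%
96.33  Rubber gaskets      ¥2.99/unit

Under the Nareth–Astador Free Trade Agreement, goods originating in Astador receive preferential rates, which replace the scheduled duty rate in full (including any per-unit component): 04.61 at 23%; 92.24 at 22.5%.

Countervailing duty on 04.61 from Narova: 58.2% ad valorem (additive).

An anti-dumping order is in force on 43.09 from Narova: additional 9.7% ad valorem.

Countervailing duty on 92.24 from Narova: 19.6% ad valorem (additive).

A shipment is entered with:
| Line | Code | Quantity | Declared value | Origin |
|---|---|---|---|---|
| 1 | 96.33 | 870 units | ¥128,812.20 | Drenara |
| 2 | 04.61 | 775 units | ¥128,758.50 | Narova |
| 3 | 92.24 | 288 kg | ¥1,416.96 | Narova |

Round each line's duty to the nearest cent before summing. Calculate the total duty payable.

Line 1 (96.33, Drenara, 870 units, ¥128,812.20):
Base rate for 96.33 is ¥2.99/unit.
Duty = 870 × ¥2.99 = ¥2,601.30.
Line 2 (04.61, Narova, 775 units, ¥128,758.50):
Base rate for 04.61 is 30.5%.
04.61 has an FTA preferential rate, but origin Narova is not Astador; base rate stands.
Additional duty on 04.61 from Narova: +58.2%. Applied ad valorem rate: 30.5% + 58.2% = 88.7%.
Duty = ¥128,758.50 × 88.7% = ¥114,208.79.
Line 3 (92.24, Narova, 288 kg, ¥1,416.96):
Base rate for 92.24 is 25%.
92.24 has an FTA preferential rate, but origin Narova is not Astador; base rate stands.
Additional duty on 92.24 from Narova: +19.6%. Applied ad valorem rate: 25% + 19.6% = 44.6%.
Duty = ¥1,416.96 × 44.6% = ¥631.96.
Total = ¥2,601.30 + ¥114,208.79 + ¥631.96 = ¥117,442.05.

¥117,442.05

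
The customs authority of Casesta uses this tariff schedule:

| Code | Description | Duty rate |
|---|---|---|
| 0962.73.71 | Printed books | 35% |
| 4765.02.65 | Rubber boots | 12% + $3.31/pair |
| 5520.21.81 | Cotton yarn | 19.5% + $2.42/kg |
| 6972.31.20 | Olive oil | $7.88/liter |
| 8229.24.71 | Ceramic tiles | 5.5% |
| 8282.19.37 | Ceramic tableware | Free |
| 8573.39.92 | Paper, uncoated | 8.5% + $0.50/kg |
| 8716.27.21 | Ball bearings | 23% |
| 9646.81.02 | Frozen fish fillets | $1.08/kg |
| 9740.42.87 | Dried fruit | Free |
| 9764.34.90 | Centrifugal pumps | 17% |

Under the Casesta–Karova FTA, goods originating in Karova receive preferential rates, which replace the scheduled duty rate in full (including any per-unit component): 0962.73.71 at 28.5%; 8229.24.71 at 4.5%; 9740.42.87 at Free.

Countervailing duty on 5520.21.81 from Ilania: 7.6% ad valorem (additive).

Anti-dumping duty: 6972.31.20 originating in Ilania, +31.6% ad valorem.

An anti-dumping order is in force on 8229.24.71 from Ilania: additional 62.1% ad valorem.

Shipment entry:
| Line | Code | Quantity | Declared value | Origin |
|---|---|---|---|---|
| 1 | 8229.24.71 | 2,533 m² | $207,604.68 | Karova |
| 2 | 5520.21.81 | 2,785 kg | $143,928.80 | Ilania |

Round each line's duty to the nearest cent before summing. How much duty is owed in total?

Line 1 (8229.24.71, Karova, 2,533 m², $207,604.68):
Base rate for 8229.24.71 is 5.5%.
Origin Karova qualifies under the Casesta–Karova agreement and 8229.24.71 is covered: preferential rate 4.5% applies instead.
The additional-duty order on 8229.24.71 targets Ilania, not Karova; it does not apply.
Duty = $207,604.68 × 4.5% = $9,342.21.
Line 2 (5520.21.81, Ilania, 2,785 kg, $143,928.80):
Base rate for 5520.21.81 is 19.5% + $2.42/kg.
Additional duty on 5520.21.81 from Ilania: +7.6%. Applied ad valorem rate: 19.5% + 7.6% = 27.1%.
Duty = $143,928.80 × 27.1% + 2,785 × $2.42 = $45,744.40.
Total = $9,342.21 + $45,744.40 = $55,086.61.

$55,086.61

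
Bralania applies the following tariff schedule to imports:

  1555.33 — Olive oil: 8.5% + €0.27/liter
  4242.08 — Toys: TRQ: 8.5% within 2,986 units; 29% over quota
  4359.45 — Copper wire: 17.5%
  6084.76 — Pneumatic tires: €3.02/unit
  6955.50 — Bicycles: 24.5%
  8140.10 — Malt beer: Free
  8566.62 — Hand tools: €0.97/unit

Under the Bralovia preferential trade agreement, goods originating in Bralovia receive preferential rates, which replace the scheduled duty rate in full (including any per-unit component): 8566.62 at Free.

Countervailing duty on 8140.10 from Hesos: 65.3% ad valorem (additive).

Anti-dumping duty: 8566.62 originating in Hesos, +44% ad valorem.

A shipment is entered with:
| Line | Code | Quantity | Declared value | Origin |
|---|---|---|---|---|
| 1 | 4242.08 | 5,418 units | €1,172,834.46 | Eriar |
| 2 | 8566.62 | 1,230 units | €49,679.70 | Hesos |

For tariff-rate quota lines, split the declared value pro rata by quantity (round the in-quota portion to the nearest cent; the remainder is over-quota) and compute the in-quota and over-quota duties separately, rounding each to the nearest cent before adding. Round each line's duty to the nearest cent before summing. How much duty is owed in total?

Line 1 (4242.08, Eriar, 5,418 units, €1,172,834.46):
Code 4242.08 is under a tariff-rate quota (threshold 2,986 units). In-quota: 2,986 units at 8.5%; over-quota: 2,432 units at 29%.
Pro-rata value split: in-quota = €1,172,834.46 × 2,986/5,418 = €646,379.42; over-quota = €1,172,834.46 − €646,379.42 = €526,455.04.
In-quota duty = €646,379.42 × 8.5% = €54,942.25. Over-quota duty = €526,455.04 × 29% = €152,671.96.
Line duty = €54,942.25 + €152,671.96 = €207,614.21.
Line 2 (8566.62, Hesos, 1,230 units, €49,679.70):
Base rate for 8566.62 is €0.97/unit.
8566.62 has an FTA preferential rate, but origin Hesos is not Bralovia; base rate stands.
Additional duty on 8566.62 from Hesos: +44% ad valorem. Applied ad valorem rate = 44%.
Duty = €49,679.70 × 44% + 1,230 × €0.97 = €23,052.17.
Total = €207,614.21 + €23,052.17 = €230,666.38.

€230,666.38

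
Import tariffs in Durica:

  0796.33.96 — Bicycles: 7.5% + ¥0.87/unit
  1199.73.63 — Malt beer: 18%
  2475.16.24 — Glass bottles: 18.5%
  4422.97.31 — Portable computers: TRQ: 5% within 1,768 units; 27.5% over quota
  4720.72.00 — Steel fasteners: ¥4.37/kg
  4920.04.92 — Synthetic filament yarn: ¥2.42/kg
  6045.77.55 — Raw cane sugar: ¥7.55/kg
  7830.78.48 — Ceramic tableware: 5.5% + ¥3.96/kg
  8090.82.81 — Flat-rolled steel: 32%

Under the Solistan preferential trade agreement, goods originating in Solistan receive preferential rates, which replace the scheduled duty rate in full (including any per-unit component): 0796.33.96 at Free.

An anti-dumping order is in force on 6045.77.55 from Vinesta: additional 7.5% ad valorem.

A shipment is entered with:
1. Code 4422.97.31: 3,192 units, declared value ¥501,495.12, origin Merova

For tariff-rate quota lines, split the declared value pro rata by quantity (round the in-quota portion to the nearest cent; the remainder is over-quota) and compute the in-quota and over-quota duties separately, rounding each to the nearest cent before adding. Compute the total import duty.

¥75,412.80

Line 1 (4422.97.31, Merova, 3,192 units, ¥501,495.12):
Code 4422.97.31 is under a tariff-rate quota (threshold 1,768 units). In-quota: 1,768 units at 5%; over-quota: 1,424 units at 27.5%.
Pro-rata value split: in-quota = ¥501,495.12 × 1,768/3,192 = ¥277,770.48; over-quota = ¥501,495.12 − ¥277,770.48 = ¥223,724.64.
In-quota duty = ¥277,770.48 × 5% = ¥13,888.52. Over-quota duty = ¥223,724.64 × 27.5% = ¥61,524.28.
Line duty = ¥13,888.52 + ¥61,524.28 = ¥75,412.80.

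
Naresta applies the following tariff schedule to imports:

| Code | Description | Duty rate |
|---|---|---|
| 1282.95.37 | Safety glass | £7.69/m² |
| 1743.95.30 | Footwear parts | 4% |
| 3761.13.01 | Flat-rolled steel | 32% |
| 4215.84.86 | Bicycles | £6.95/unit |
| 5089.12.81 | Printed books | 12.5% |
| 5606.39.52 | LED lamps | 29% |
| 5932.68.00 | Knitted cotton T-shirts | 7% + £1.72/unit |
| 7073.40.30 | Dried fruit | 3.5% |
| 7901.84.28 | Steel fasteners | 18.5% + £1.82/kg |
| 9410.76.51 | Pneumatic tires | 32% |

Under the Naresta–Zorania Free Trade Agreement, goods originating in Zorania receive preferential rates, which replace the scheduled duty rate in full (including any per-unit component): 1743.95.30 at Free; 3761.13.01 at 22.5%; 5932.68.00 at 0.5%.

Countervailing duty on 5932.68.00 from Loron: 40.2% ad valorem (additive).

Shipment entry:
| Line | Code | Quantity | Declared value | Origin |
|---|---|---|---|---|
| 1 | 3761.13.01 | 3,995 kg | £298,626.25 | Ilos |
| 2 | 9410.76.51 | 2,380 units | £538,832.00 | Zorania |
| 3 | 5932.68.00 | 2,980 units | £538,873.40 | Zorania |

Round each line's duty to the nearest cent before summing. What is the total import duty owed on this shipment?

Line 1 (3761.13.01, Ilos, 3,995 kg, £298,626.25):
Base rate for 3761.13.01 is 32%.
3761.13.01 has an FTA preferential rate, but origin Ilos is not Zorania; base rate stands.
Duty = £298,626.25 × 32% = £95,560.40.
Line 2 (9410.76.51, Zorania, 2,380 units, £538,832.00):
Base rate for 9410.76.51 is 32%.
Origin Zorania is the FTA partner but 9410.76.51 is not on the preference list; base rate stands.
Duty = £538,832.00 × 32% = £172,426.24.
Line 3 (5932.68.00, Zorania, 2,980 units, £538,873.40):
Base rate for 5932.68.00 is 7% + £1.72/unit.
Origin Zorania qualifies under the Naresta–Zorania agreement and 5932.68.00 is covered: preferential rate 0.5% applies instead.
The additional-duty order on 5932.68.00 targets Loron, not Zorania; it does not apply.
Duty = £538,873.40 × 0.5% = £2,694.37.
Total = £95,560.40 + £172,426.24 + £2,694.37 = £270,681.01.

£270,681.01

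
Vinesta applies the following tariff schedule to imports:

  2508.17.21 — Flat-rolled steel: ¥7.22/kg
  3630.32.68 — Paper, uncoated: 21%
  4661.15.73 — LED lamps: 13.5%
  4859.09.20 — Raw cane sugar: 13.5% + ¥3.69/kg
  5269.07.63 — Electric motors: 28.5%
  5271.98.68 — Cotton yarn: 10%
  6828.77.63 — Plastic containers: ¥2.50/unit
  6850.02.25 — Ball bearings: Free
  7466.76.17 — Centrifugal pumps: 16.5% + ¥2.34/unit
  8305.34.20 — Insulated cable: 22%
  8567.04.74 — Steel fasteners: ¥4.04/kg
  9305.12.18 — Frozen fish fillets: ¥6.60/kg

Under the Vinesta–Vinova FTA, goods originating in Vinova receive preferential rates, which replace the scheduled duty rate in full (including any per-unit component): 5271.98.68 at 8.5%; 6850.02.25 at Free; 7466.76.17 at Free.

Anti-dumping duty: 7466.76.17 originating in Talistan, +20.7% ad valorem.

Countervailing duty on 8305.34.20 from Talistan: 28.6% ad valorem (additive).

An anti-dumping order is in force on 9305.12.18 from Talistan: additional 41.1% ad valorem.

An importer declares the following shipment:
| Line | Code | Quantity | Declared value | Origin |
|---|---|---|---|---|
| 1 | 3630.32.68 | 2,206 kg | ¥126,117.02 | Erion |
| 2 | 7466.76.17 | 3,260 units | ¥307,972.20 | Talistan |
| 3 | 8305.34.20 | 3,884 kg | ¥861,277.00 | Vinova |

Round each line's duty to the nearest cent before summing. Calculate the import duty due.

¥338,159.57

Line 1 (3630.32.68, Erion, 2,206 kg, ¥126,117.02):
Base rate for 3630.32.68 is 21%.
Duty = ¥126,117.02 × 21% = ¥26,484.57.
Line 2 (7466.76.17, Talistan, 3,260 units, ¥307,972.20):
Base rate for 7466.76.17 is 16.5% + ¥2.34/unit.
7466.76.17 has an FTA preferential rate, but origin Talistan is not Vinova; base rate stands.
Additional duty on 7466.76.17 from Talistan: +20.7%. Applied ad valorem rate: 16.5% + 20.7% = 37.2%.
Duty = ¥307,972.20 × 37.2% + 3,260 × ¥2.34 = ¥122,194.06.
Line 3 (8305.34.20, Vinova, 3,884 kg, ¥861,277.00):
Base rate for 8305.34.20 is 22%.
Origin Vinova is the FTA partner but 8305.34.20 is not on the preference list; base rate stands.
The additional-duty order on 8305.34.20 targets Talistan, not Vinova; it does not apply.
Duty = ¥861,277.00 × 22% = ¥189,480.94.
Total = ¥26,484.57 + ¥122,194.06 + ¥189,480.94 = ¥338,159.57.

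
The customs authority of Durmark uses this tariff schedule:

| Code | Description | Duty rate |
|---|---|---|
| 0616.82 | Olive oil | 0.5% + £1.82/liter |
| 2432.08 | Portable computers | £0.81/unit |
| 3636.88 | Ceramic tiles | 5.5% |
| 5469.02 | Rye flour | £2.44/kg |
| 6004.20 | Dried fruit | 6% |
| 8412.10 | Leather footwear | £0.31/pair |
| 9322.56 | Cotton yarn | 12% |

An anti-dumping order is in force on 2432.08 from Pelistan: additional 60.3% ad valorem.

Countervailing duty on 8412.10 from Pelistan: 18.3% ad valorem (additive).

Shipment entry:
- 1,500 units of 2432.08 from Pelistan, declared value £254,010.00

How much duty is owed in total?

Line 1 (2432.08, Pelistan, 1,500 units, £254,010.00):
Base rate for 2432.08 is £0.81/unit.
Additional duty on 2432.08 from Pelistan: +60.3% ad valorem. Applied ad valorem rate = 60.3%.
Duty = £254,010.00 × 60.3% + 1,500 × £0.81 = £154,383.03.

£154,383.03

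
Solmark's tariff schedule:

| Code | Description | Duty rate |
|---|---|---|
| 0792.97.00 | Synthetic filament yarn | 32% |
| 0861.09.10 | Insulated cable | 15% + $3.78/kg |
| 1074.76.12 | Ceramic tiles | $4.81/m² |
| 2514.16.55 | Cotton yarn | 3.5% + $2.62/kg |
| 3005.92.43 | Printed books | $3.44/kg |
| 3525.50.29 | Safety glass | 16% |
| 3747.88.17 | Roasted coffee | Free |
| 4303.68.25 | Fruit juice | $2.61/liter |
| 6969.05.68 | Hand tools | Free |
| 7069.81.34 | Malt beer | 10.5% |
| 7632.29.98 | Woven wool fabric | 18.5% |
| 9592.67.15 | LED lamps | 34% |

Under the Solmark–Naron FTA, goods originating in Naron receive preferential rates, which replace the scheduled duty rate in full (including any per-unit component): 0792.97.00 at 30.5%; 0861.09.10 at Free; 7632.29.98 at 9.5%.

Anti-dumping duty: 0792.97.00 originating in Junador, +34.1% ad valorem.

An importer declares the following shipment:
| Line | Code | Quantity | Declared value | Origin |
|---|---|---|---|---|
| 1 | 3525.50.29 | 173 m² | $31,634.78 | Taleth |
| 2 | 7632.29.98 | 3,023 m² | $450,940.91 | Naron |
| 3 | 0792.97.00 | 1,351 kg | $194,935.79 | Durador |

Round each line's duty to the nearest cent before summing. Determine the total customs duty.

$110,280.40

Line 1 (3525.50.29, Taleth, 173 m², $31,634.78):
Base rate for 3525.50.29 is 16%.
Duty = $31,634.78 × 16% = $5,061.56.
Line 2 (7632.29.98, Naron, 3,023 m², $450,940.91):
Base rate for 7632.29.98 is 18.5%.
Origin Naron qualifies under the Solmark–Naron agreement and 7632.29.98 is covered: preferential rate 9.5% applies instead.
Duty = $450,940.91 × 9.5% = $42,839.39.
Line 3 (0792.97.00, Durador, 1,351 kg, $194,935.79):
Base rate for 0792.97.00 is 32%.
0792.97.00 has an FTA preferential rate, but origin Durador is not Naron; base rate stands.
The additional-duty order on 0792.97.00 targets Junador, not Durador; it does not apply.
Duty = $194,935.79 × 32% = $62,379.45.
Total = $5,061.56 + $42,839.39 + $62,379.45 = $110,280.40.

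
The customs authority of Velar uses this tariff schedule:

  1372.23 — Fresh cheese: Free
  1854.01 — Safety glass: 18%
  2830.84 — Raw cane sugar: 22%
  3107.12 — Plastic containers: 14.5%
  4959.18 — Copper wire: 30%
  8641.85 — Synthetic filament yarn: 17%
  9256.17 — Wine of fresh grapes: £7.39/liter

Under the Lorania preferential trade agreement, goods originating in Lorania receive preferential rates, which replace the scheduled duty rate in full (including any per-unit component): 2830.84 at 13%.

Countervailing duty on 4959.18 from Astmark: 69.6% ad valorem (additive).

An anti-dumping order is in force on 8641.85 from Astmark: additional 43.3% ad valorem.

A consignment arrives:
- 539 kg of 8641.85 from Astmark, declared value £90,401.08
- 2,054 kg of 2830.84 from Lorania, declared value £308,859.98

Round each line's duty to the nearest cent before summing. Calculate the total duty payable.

£94,663.65

Line 1 (8641.85, Astmark, 539 kg, £90,401.08):
Base rate for 8641.85 is 17%.
Additional duty on 8641.85 from Astmark: +43.3%. Applied ad valorem rate: 17% + 43.3% = 60.3%.
Duty = £90,401.08 × 60.3% = £54,511.85.
Line 2 (2830.84, Lorania, 2,054 kg, £308,859.98):
Base rate for 2830.84 is 22%.
Origin Lorania qualifies under the Velar–Lorania agreement and 2830.84 is covered: preferential rate 13% applies instead.
Duty = £308,859.98 × 13% = £40,151.80.
Total = £54,511.85 + £40,151.80 = £94,663.65.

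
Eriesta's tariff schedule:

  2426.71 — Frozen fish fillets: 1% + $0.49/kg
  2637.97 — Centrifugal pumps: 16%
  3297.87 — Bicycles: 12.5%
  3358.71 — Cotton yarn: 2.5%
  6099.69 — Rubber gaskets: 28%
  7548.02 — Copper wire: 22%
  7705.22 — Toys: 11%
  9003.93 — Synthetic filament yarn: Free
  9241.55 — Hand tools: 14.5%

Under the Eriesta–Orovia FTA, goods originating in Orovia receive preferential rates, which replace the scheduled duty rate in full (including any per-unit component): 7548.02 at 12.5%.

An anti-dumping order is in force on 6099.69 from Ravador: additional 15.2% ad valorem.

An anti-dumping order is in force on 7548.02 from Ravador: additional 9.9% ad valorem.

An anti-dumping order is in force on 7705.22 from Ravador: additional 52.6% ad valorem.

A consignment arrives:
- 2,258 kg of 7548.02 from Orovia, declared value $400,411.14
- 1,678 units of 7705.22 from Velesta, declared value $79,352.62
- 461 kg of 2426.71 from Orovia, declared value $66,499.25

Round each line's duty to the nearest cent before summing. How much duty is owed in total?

$59,671.06

Line 1 (7548.02, Orovia, 2,258 kg, $400,411.14):
Base rate for 7548.02 is 22%.
Origin Orovia qualifies under the Eriesta–Orovia agreement and 7548.02 is covered: preferential rate 12.5% applies instead.
The additional-duty order on 7548.02 targets Ravador, not Orovia; it does not apply.
Duty = $400,411.14 × 12.5% = $50,051.39.
Line 2 (7705.22, Velesta, 1,678 units, $79,352.62):
Base rate for 7705.22 is 11%.
The additional-duty order on 7705.22 targets Ravador, not Velesta; it does not apply.
Duty = $79,352.62 × 11% = $8,728.79.
Line 3 (2426.71, Orovia, 461 kg, $66,499.25):
Base rate for 2426.71 is 1% + $0.49/kg.
Origin Orovia is the FTA partner but 2426.71 is not on the preference list; base rate stands.
Duty = $66,499.25 × 1% + 461 × $0.49 = $890.88.
Total = $50,051.39 + $8,728.79 + $890.88 = $59,671.06.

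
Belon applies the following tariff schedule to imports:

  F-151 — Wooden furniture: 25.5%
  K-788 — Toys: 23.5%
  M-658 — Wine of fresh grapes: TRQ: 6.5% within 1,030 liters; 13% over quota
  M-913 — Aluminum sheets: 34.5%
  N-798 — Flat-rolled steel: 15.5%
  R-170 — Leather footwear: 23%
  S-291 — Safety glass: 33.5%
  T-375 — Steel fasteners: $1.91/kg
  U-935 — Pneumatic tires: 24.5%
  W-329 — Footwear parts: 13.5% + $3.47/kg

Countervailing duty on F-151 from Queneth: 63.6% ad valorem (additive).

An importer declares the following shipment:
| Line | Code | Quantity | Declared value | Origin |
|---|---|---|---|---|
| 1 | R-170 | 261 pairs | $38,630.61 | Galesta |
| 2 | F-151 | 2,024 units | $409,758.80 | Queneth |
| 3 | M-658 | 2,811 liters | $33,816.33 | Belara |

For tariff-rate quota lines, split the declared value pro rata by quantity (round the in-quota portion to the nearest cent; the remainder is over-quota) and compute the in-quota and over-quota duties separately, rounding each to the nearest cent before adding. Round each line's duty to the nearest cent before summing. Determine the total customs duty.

$377,570.85

Line 1 (R-170, Galesta, 261 pairs, $38,630.61):
Base rate for R-170 is 23%.
Duty = $38,630.61 × 23% = $8,885.04.
Line 2 (F-151, Queneth, 2,024 units, $409,758.80):
Base rate for F-151 is 25.5%.
Additional duty on F-151 from Queneth: +63.6%. Applied ad valorem rate: 25.5% + 63.6% = 89.1%.
Duty = $409,758.80 × 89.1% = $365,095.09.
Line 3 (M-658, Belara, 2,811 liters, $33,816.33):
Code M-658 is under a tariff-rate quota (threshold 1,030 liters). In-quota: 1,030 liters at 6.5%; over-quota: 1,781 liters at 13%.
Pro-rata value split: in-quota = $33,816.33 × 1,030/2,811 = $12,390.90; over-quota = $33,816.33 − $12,390.90 = $21,425.43.
In-quota duty = $12,390.90 × 6.5% = $805.41. Over-quota duty = $21,425.43 × 13% = $2,785.31.
Line duty = $805.41 + $2,785.31 = $3,590.72.
Total = $8,885.04 + $365,095.09 + $3,590.72 = $377,570.85.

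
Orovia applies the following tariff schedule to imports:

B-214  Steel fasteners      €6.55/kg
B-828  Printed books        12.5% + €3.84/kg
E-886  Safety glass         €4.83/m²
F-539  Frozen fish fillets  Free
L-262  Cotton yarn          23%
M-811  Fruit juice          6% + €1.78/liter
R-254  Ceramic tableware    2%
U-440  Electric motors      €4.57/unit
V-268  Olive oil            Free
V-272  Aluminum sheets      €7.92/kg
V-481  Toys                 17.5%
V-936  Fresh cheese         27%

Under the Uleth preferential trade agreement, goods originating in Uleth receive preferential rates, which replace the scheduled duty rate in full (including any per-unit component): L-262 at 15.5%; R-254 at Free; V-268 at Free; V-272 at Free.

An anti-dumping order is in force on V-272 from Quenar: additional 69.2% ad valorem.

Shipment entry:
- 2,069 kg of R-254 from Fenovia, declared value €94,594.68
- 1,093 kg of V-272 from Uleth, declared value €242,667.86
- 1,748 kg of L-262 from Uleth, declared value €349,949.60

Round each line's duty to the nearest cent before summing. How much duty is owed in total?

€56,134.08

Line 1 (R-254, Fenovia, 2,069 kg, €94,594.68):
Base rate for R-254 is 2%.
R-254 has an FTA preferential rate, but origin Fenovia is not Uleth; base rate stands.
Duty = €94,594.68 × 2% = €1,891.89.
Line 2 (V-272, Uleth, 1,093 kg, €242,667.86):
Base rate for V-272 is €7.92/kg.
Origin Uleth qualifies under the Orovia–Uleth agreement and V-272 is covered: preferential rate Free applies instead.
The additional-duty order on V-272 targets Quenar, not Uleth; it does not apply.
Duty = €242,667.86 × 0% = €0.00.
Line 3 (L-262, Uleth, 1,748 kg, €349,949.60):
Base rate for L-262 is 23%.
Origin Uleth qualifies under the Orovia–Uleth agreement and L-262 is covered: preferential rate 15.5% applies instead.
Duty = €349,949.60 × 15.5% = €54,242.19.
Total = €1,891.89 + €0.00 + €54,242.19 = €56,134.08.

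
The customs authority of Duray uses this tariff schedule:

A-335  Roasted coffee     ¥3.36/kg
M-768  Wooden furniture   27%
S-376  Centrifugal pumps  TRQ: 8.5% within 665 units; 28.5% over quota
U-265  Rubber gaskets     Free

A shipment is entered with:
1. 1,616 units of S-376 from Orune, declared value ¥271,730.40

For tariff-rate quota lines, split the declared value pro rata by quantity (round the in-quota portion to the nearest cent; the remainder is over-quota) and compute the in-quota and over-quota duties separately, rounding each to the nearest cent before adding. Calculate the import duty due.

¥55,079.22

Line 1 (S-376, Orune, 1,616 units, ¥271,730.40):
Code S-376 is under a tariff-rate quota (threshold 665 units). In-quota: 665 units at 8.5%; over-quota: 951 units at 28.5%.
Pro-rata value split: in-quota = ¥271,730.40 × 665/1,616 = ¥111,819.75; over-quota = ¥271,730.40 − ¥111,819.75 = ¥159,910.65.
In-quota duty = ¥111,819.75 × 8.5% = ¥9,504.68. Over-quota duty = ¥159,910.65 × 28.5% = ¥45,574.54.
Line duty = ¥9,504.68 + ¥45,574.54 = ¥55,079.22.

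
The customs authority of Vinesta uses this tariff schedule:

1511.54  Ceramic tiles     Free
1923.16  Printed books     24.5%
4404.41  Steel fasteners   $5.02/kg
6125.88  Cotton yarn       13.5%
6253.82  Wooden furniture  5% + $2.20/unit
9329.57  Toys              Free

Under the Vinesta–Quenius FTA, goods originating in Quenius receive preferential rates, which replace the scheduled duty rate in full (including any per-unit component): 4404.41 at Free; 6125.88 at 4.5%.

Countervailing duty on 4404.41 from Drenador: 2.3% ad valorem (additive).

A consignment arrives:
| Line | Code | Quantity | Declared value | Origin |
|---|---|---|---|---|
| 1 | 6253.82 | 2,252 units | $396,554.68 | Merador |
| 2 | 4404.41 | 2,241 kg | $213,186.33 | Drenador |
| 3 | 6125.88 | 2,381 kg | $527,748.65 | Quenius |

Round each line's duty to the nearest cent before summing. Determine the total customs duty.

$64,683.93

Line 1 (6253.82, Merador, 2,252 units, $396,554.68):
Base rate for 6253.82 is 5% + $2.20/unit.
Duty = $396,554.68 × 5% + 2,252 × $2.20 = $24,782.13.
Line 2 (4404.41, Drenador, 2,241 kg, $213,186.33):
Base rate for 4404.41 is $5.02/kg.
4404.41 has an FTA preferential rate, but origin Drenador is not Quenius; base rate stands.
Additional duty on 4404.41 from Drenador: +2.3% ad valorem. Applied ad valorem rate = 2.3%.
Duty = $213,186.33 × 2.3% + 2,241 × $5.02 = $16,153.11.
Line 3 (6125.88, Quenius, 2,381 kg, $527,748.65):
Base rate for 6125.88 is 13.5%.
Origin Quenius qualifies under the Vinesta–Quenius agreement and 6125.88 is covered: preferential rate 4.5% applies instead.
Duty = $527,748.65 × 4.5% = $23,748.69.
Total = $24,782.13 + $16,153.11 + $23,748.69 = $64,683.93.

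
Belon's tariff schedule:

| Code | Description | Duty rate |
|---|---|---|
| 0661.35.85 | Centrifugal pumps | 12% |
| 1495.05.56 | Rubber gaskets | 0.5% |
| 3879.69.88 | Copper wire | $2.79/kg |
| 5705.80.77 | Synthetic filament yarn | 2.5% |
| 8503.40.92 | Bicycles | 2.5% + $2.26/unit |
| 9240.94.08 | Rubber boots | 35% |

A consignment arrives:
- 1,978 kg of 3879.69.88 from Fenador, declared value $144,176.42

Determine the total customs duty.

Line 1 (3879.69.88, Fenador, 1,978 kg, $144,176.42):
Base rate for 3879.69.88 is $2.79/kg.
Duty = 1,978 × $2.79 = $5,518.62.

$5,518.62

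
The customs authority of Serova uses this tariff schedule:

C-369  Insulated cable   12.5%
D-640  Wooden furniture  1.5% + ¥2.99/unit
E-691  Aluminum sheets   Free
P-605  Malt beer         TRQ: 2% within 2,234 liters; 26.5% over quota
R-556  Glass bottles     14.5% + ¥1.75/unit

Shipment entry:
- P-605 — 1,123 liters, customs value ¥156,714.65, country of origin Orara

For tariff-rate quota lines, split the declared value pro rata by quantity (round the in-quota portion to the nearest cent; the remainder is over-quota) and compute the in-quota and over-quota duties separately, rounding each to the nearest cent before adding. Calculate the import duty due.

Line 1 (P-605, Orara, 1,123 liters, ¥156,714.65):
Code P-605 is under a tariff-rate quota (threshold 2,234 liters). Quantity 1,123 liters is within the quota, so the in-quota rate 2% applies to the full value.
Duty = ¥156,714.65 × 2% = ¥3,134.29.

¥3,134.29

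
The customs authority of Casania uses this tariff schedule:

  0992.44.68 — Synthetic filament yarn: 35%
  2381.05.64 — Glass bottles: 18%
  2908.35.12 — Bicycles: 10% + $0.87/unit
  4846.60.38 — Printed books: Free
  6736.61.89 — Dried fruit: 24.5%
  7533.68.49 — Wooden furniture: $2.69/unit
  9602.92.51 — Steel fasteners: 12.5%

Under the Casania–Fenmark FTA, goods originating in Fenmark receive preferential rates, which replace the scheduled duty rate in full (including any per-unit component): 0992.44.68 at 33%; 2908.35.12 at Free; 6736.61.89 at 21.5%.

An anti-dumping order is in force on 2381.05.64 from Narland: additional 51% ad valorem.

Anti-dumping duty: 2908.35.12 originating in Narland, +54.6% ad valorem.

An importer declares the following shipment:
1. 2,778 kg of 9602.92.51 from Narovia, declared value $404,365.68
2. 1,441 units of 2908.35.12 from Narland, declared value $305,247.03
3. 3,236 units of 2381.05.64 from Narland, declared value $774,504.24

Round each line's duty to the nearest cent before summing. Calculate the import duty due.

$783,396.89

Line 1 (9602.92.51, Narovia, 2,778 kg, $404,365.68):
Base rate for 9602.92.51 is 12.5%.
Duty = $404,365.68 × 12.5% = $50,545.71.
Line 2 (2908.35.12, Narland, 1,441 units, $305,247.03):
Base rate for 2908.35.12 is 10% + $0.87/unit.
2908.35.12 has an FTA preferential rate, but origin Narland is not Fenmark; base rate stands.
Additional duty on 2908.35.12 from Narland: +54.6%. Applied ad valorem rate: 10% + 54.6% = 64.6%.
Duty = $305,247.03 × 64.6% + 1,441 × $0.87 = $198,443.25.
Line 3 (2381.05.64, Narland, 3,236 units, $774,504.24):
Base rate for 2381.05.64 is 18%.
Additional duty on 2381.05.64 from Narland: +51%. Applied ad valorem rate: 18% + 51% = 69%.
Duty = $774,504.24 × 69% = $534,407.93.
Total = $50,545.71 + $198,443.25 + $534,407.93 = $783,396.89.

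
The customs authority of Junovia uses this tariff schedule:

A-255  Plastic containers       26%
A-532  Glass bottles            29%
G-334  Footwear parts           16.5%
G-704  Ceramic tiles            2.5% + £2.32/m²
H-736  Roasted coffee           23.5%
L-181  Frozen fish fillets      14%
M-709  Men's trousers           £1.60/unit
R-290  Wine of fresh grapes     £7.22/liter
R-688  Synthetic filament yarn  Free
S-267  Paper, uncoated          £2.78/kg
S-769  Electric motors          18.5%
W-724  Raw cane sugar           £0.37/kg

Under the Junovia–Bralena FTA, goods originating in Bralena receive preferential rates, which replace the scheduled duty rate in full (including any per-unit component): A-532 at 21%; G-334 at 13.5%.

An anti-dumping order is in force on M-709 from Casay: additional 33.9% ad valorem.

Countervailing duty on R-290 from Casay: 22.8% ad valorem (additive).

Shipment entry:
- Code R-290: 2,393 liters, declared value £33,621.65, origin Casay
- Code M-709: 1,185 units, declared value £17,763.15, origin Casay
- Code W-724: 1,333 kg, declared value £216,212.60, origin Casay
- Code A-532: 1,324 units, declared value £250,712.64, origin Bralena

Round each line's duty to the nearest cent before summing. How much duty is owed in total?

£86,003.77

Line 1 (R-290, Casay, 2,393 liters, £33,621.65):
Base rate for R-290 is £7.22/liter.
Additional duty on R-290 from Casay: +22.8% ad valorem. Applied ad valorem rate = 22.8%.
Duty = £33,621.65 × 22.8% + 2,393 × £7.22 = £24,943.20.
Line 2 (M-709, Casay, 1,185 units, £17,763.15):
Base rate for M-709 is £1.60/unit.
Additional duty on M-709 from Casay: +33.9% ad valorem. Applied ad valorem rate = 33.9%.
Duty = £17,763.15 × 33.9% + 1,185 × £1.60 = £7,917.71.
Line 3 (W-724, Casay, 1,333 kg, £216,212.60):
Base rate for W-724 is £0.37/kg.
Duty = 1,333 × £0.37 = £493.21.
Line 4 (A-532, Bralena, 1,324 units, £250,712.64):
Base rate for A-532 is 29%.
Origin Bralena qualifies under the Junovia–Bralena agreement and A-532 is covered: preferential rate 21% applies instead.
Duty = £250,712.64 × 21% = £52,649.65.
Total = £24,943.20 + £7,917.71 + £493.21 + £52,649.65 = £86,003.77.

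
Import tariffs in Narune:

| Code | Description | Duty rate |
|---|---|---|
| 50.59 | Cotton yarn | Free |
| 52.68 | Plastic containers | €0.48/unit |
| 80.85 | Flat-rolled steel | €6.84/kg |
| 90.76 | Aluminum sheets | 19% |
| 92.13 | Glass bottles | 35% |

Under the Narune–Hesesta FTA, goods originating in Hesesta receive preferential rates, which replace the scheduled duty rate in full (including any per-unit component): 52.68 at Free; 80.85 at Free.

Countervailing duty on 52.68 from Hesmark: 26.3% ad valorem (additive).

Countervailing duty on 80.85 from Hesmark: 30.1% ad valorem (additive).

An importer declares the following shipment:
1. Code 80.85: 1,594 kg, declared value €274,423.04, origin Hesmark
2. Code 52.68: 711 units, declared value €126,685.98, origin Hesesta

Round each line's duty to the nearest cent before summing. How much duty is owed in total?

Line 1 (80.85, Hesmark, 1,594 kg, €274,423.04):
Base rate for 80.85 is €6.84/kg.
80.85 has an FTA preferential rate, but origin Hesmark is not Hesesta; base rate stands.
Additional duty on 80.85 from Hesmark: +30.1% ad valorem. Applied ad valorem rate = 30.1%.
Duty = €274,423.04 × 30.1% + 1,594 × €6.84 = €93,504.30.
Line 2 (52.68, Hesesta, 711 units, €126,685.98):
Base rate for 52.68 is €0.48/unit.
Origin Hesesta qualifies under the Narune–Hesesta agreement and 52.68 is covered: preferential rate Free applies instead.
The additional-duty order on 52.68 targets Hesmark, not Hesesta; it does not apply.
Duty = €126,685.98 × 0% = €0.00.
Total = €93,504.30 + €0.00 = €93,504.30.

€93,504.30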